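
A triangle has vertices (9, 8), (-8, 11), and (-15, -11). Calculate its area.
Using the coordinate formula: Area = (1/2)|x₁(y₂-y₃) + x₂(y₃-y₁) + x₃(y₁-y₂)|
Area = (1/2)|9(11-(-11)) + (-8)((-11)-8) + (-15)(8-11)|
Area = (1/2)|9*22 + (-8)*(-19) + (-15)*(-3)|
Area = (1/2)|198 + 152 + 45|
Area = (1/2)*395 = 197.50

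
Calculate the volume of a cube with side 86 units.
Volume = s³
Volume = 86³
Volume = 636056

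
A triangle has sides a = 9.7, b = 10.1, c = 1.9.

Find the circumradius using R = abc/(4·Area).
s = (a+b+c)/2 = 10.85
Area = √(s(s-a)(s-b)(s-c)) = √(10.85·1.15·0.75·8.95) = 9.15179
R = abc/(4·Area) = (9.7·10.1·1.9)/(4·9.15179) = 186.143/36.60716 = 5.085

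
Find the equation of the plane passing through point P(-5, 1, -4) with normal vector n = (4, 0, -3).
d = n·P = (4)(-5) + (0)(1) + (-3)(-4) = -8
Plane: 4x - 3z = -8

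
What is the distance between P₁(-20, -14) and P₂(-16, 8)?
Using the distance formula: d = sqrt((x₂-x₁)² + (y₂-y₁)²)
dx = (-16) - (-20) = 4
dy = 8 - (-14) = 22
d = sqrt(4² + 22²) = sqrt(16 + 484) = sqrt(500) = 22.36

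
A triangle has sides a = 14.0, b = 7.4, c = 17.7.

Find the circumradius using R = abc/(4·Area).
s = (a+b+c)/2 = 19.55
Area = √(s(s-a)(s-b)(s-c)) = √(19.55·5.55·12.15·1.85) = 49.3849
R = abc/(4·Area) = (14.0·7.4·17.7)/(4·49.3849) = 1833.72/197.5396 = 9.283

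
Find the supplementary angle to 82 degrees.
Supplementary angles sum to 180 degrees.
Other angle = 180 - 82
Other angle = 98 degrees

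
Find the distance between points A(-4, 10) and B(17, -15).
Using the distance formula: d = sqrt((x₂-x₁)² + (y₂-y₁)²)
dx = 17 - (-4) = 21
dy = (-15) - 10 = -25
d = sqrt(21² + (-25)²) = sqrt(441 + 625) = sqrt(1066) = 32.65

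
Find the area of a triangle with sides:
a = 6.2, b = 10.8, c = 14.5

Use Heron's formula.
s = (a+b+c)/2 = (6.2+10.8+14.5)/2 = 15.75
A = √(s(s-a)(s-b)(s-c)) = √(15.75·9.55·4.95·1.25)
A = √930.677 = 30.51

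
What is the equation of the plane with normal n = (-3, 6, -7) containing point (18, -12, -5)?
d = n·P = (-3)(18) + (6)(-12) + (-7)(-5) = -91
Plane: -3x + 6y - 7z = -91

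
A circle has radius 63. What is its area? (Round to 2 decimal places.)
Area = pi * r²
Area = pi * 63²
Area = pi * 3969
Area = 12468.98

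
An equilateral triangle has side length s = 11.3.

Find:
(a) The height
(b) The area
(a) Height h = s·√3/2 = 11.3·√3/2 = 9.786
(b) Area = (√3/4)·s² = (√3/4)·11.3² = (√3/4)·127.69 = 55.29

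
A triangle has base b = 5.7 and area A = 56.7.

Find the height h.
A = ½bh  →  h = 2A/b
h = 2·56.7/5.7 = 19.89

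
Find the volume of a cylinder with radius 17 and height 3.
Volume = pi * r² * h
Volume = pi * 17² * 3
Volume = pi * 289 * 3
Volume = pi * 867
Volume = 2723.76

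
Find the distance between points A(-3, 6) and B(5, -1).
Using the distance formula: d = sqrt((x₂-x₁)² + (y₂-y₁)²)
dx = 5 - (-3) = 8
dy = (-1) - 6 = -7
d = sqrt(8² + (-7)²) = sqrt(64 + 49) = sqrt(113) = 10.63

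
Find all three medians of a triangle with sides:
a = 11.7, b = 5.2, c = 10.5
Using m_x = ½√(2y² + 2z² - x²):
m_a = ½√(2·5.2² + 2·10.5² - 11.7²) = ½√137.69 = 5.867
m_b = ½√(2·11.7² + 2·10.5² - 5.2²) = ½√467.24 = 10.81
m_c = ½√(2·11.7² + 2·5.2² - 10.5²) = ½√217.61 = 7.376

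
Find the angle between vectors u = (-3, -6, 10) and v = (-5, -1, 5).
u·v = 71, |u|² = 145, |v|² = 51
cos θ = 71/√7395 ≈ 0.8256
θ ≈ 34.35°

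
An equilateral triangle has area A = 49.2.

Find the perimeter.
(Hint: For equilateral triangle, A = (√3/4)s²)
A = (√3/4)s²  →  s² = 4A/√3 = 4·49.2/√3 = 113.623
s = 10.6594
Perimeter = 3s = 31.98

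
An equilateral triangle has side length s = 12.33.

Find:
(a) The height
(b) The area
(a) Height h = s·√3/2 = 12.33·√3/2 = 10.68
(b) Area = (√3/4)·s² = (√3/4)·12.33² = (√3/4)·152.029 = 65.83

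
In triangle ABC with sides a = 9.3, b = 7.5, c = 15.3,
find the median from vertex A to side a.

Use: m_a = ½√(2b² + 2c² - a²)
m_a = ½√(2·7.5² + 2·15.3² - 9.3²)
m_a = ½√(112.5 + 468.18 - 86.49) = ½√494.19 = 11.12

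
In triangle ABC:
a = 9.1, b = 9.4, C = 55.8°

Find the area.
Using A = ½ab·sin(C):
A = ½·9.1·9.4·sin(55.8°) = ½·85.54·0.827081 = 35.37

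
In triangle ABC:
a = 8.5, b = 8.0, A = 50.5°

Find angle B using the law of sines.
sin(B)/b = sin(A)/a
sin(B) = b·sin(A)/a = 8.0·sin(50.5°)/8.5 = 0.726235
B = arcsin(0.726235) = 46.57°  (b ≤ a, so B ≤ A and the acute solution is unique)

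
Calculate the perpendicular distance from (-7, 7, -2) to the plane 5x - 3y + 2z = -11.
d = |5(-7) + (-3)(7) + 2(-2) - (-11)| / √(5² + (-3)² + 2²) = 49/√38 = 7.949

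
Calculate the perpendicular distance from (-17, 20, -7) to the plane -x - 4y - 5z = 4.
d = |(-1)(-17) + (-4)(20) + (-5)(-7) - (4)| / √((-1)² + (-4)² + (-5)²) = 32/√42 = 4.938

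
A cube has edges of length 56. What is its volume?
Volume = s³
Volume = 56³
Volume = 175616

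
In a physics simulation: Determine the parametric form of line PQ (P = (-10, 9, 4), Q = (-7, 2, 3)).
Direction vector d = Q - P = (3, -7, -1)
x = -10 + 3t, y = 9 - 7t, z = 4 - t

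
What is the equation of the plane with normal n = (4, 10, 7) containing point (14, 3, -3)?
d = n·P = (4)(14) + (10)(3) + (7)(-3) = 65
Plane: 4x + 10y + 7z = 65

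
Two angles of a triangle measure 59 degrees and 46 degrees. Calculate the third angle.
Sum of angles in a triangle = 180 degrees
Third angle = 180 - 59 - 46
Third angle = 75 degrees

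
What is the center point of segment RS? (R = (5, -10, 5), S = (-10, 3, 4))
Midpoint = ((5-10)/2, (-10+3)/2, (5+4)/2) = (-2.5, -3.5, 4.5)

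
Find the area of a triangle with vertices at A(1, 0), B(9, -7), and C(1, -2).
Using the coordinate formula: Area = (1/2)|x₁(y₂-y₃) + x₂(y₃-y₁) + x₃(y₁-y₂)|
Area = (1/2)|1((-7)-(-2)) + 9((-2)-0) + 1(0-(-7))|
Area = (1/2)|1*(-5) + 9*(-2) + 1*7|
Area = (1/2)|(-5) + (-18) + 7|
Area = (1/2)*16 = 8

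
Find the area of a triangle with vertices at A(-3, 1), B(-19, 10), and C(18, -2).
Using the coordinate formula: Area = (1/2)|x₁(y₂-y₃) + x₂(y₃-y₁) + x₃(y₁-y₂)|
Area = (1/2)|(-3)(10-(-2)) + (-19)((-2)-1) + 18(1-10)|
Area = (1/2)|(-3)*12 + (-19)*(-3) + 18*(-9)|
Area = (1/2)|(-36) + 57 + (-162)|
Area = (1/2)*141 = 70.50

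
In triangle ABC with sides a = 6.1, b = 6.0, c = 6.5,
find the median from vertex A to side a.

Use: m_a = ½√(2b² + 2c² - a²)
m_a = ½√(2·6.0² + 2·6.5² - 6.1²)
m_a = ½√(72 + 84.5 - 37.21) = ½√119.29 = 5.461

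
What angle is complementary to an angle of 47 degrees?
Complementary angles sum to 90 degrees.
Other angle = 90 - 47
Other angle = 43 degrees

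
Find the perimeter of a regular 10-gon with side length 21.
Perimeter = number of sides * side length
Perimeter = 10 * 21
Perimeter = 210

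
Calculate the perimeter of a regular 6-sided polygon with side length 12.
Perimeter = number of sides * side length
Perimeter = 6 * 12
Perimeter = 72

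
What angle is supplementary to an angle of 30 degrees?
Supplementary angles sum to 180 degrees.
Other angle = 180 - 30
Other angle = 150 degrees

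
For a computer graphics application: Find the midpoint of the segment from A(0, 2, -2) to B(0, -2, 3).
Midpoint = ((0+0)/2, (2-2)/2, (-2+3)/2) = (0, 0, 0.5)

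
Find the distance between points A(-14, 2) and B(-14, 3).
Using the distance formula: d = sqrt((x₂-x₁)² + (y₂-y₁)²)
dx = (-14) - (-14) = 0
dy = 3 - 2 = 1
d = sqrt(0² + 1²) = sqrt(0 + 1) = sqrt(1) = 1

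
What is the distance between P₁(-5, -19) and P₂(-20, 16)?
Using the distance formula: d = sqrt((x₂-x₁)² + (y₂-y₁)²)
dx = (-20) - (-5) = -15
dy = 16 - (-19) = 35
d = sqrt((-15)² + 35²) = sqrt(225 + 1225) = sqrt(1450) = 38.08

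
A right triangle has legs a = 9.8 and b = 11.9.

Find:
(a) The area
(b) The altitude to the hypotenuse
(a) Area = ½ab = ½·9.8·11.9 = 58.31
(b) Hypotenuse c = √(9.8² + 11.9²) = √237.65 = 15.4159
    Area = ½·c·h_c  →  h_c = 2·Area/c = 2·58.31/15.4159 = 7.565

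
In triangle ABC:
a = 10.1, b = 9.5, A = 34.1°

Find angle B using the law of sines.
sin(B)/b = sin(A)/a
sin(B) = b·sin(A)/a = 9.5·sin(34.1°)/10.1 = 0.527334
B = arcsin(0.527334) = 31.83°  (b ≤ a, so B ≤ A and the acute solution is unique)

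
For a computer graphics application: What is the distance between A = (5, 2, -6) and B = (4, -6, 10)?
d = √[(-1)² + (-8)² + (16)²] = √321 = 17.92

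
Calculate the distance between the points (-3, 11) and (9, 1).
Using the distance formula: d = sqrt((x₂-x₁)² + (y₂-y₁)²)
dx = 9 - (-3) = 12
dy = 1 - 11 = -10
d = sqrt(12² + (-10)²) = sqrt(144 + 100) = sqrt(244) = 15.62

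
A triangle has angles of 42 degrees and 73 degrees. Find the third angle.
Sum of angles in a triangle = 180 degrees
Third angle = 180 - 42 - 73
Third angle = 65 degrees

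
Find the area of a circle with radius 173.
Area = pi * r²
Area = pi * 173²
Area = pi * 29929
Area = 94024.73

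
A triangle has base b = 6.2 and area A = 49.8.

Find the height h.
A = ½bh  →  h = 2A/b
h = 2·49.8/6.2 = 16.06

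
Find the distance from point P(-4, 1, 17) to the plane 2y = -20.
d = |0(-4) + 2(1) + 0(17) - (-20)| / √(0² + 2² + 0²) = 22/√4 = 11.0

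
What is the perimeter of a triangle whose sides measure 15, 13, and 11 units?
Perimeter = sum of all sides
Perimeter = 15 + 13 + 11
Perimeter = 39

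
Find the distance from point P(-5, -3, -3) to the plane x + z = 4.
d = |1(-5) + 0(-3) + 1(-3) - (4)| / √(1² + 0² + 1²) = 12/√2 = 8.485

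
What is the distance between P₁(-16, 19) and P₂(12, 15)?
Using the distance formula: d = sqrt((x₂-x₁)² + (y₂-y₁)²)
dx = 12 - (-16) = 28
dy = 15 - 19 = -4
d = sqrt(28² + (-4)²) = sqrt(784 + 16) = sqrt(800) = 28.28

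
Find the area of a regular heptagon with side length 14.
For a regular 7-gon with side length s = 14:
Apothem a = s / (2*tan(pi/7)) = 14 / (2*tan(pi/7)) ≈ 14.53565
Perimeter P = 7 * 14 = 98
Area = (1/2) * P * a = (1/2) * 98 * 14.53565 = 712.25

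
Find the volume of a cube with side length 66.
Volume = s³
Volume = 66³
Volume = 287496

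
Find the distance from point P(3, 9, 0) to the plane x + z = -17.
d = |1(3) + 0(9) + 1(0) - (-17)| / √(1² + 0² + 1²) = 20/√2 = 14.14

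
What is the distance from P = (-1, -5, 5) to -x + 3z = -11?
d = |(-1)(-1) + 0(-5) + 3(5) - (-11)| / √((-1)² + 0² + 3²) = 27/√10 = 8.538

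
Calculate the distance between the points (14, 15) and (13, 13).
Using the distance formula: d = sqrt((x₂-x₁)² + (y₂-y₁)²)
dx = 13 - 14 = -1
dy = 13 - 15 = -2
d = sqrt((-1)² + (-2)²) = sqrt(1 + 4) = sqrt(5) = 2.24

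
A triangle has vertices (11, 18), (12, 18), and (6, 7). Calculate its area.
Using the coordinate formula: Area = (1/2)|x₁(y₂-y₃) + x₂(y₃-y₁) + x₃(y₁-y₂)|
Area = (1/2)|11(18-7) + 12(7-18) + 6(18-18)|
Area = (1/2)|11*11 + 12*(-11) + 6*0|
Area = (1/2)|121 + (-132) + 0|
Area = (1/2)*11 = 5.50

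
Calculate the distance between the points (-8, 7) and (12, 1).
Using the distance formula: d = sqrt((x₂-x₁)² + (y₂-y₁)²)
dx = 12 - (-8) = 20
dy = 1 - 7 = -6
d = sqrt(20² + (-6)²) = sqrt(400 + 36) = sqrt(436) = 20.88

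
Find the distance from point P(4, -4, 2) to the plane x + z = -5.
d = |1(4) + 0(-4) + 1(2) - (-5)| / √(1² + 0² + 1²) = 11/√2 = 7.778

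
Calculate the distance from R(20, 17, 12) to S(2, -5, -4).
d = √[(-18)² + (-22)² + (-16)²] = √1064 = 32.62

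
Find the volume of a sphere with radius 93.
Volume = (4/3) * pi * r³
Volume = (4/3) * pi * 93³
Volume = (4/3) * pi * 804357
Volume = 3369282.72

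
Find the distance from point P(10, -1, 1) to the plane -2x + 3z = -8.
d = |(-2)(10) + 0(-1) + 3(1) - (-8)| / √((-2)² + 0² + 3²) = 9/√13 = 2.496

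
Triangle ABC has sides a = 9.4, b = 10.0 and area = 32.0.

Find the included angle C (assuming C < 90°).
Area = ½ab·sin(C)  →  sin(C) = 2·Area/(ab)
sin(C) = 2·32.0/(9.4·10.0) = 0.680851
C = arcsin(0.680851) = 42.91°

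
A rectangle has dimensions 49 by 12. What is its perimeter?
Perimeter = 2 * (length + width)
Perimeter = 2 * (49 + 12)
Perimeter = 2 * 61
Perimeter = 122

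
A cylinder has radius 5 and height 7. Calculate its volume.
Volume = pi * r² * h
Volume = pi * 5² * 7
Volume = pi * 25 * 7
Volume = pi * 175
Volume = 549.78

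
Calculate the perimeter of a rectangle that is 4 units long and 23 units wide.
Perimeter = 2 * (length + width)
Perimeter = 2 * (4 + 23)
Perimeter = 2 * 27
Perimeter = 54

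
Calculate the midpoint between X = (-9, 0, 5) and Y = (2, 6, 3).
Midpoint = ((-9+2)/2, (0+6)/2, (5+3)/2) = (-3.5, 3, 4)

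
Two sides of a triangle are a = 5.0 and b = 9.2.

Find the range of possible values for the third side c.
By the triangle inequality: |a - b| < c < a + b
|5.0 - 9.2| < c < 5.0 + 9.2
4.2 < c < 14.2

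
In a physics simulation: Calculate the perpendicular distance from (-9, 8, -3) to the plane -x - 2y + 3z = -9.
d = |(-1)(-9) + (-2)(8) + 3(-3) - (-9)| / √((-1)² + (-2)² + 3²) = 7/√14 = 1.871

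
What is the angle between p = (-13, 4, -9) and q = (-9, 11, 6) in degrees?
p·q = 107, |p|² = 266, |q|² = 238
cos θ = 107/√63308 ≈ 0.4253
θ ≈ 64.83°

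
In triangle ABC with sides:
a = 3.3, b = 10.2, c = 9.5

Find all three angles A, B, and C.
By the law of cosines:
cos(A) = (b² + c² - a²)/(2bc) = 0.946336  →  A = 18.86°
cos(B) = (a² + c² - b²)/(2ac) = -0.046252  →  B = 92.65°
cos(C) = (a² + b² - c²)/(2ab) = 0.366607  →  C = 68.49°
Check: A + B + C = 180.0° ✓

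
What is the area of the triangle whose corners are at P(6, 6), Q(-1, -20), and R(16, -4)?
Using the coordinate formula: Area = (1/2)|x₁(y₂-y₃) + x₂(y₃-y₁) + x₃(y₁-y₂)|
Area = (1/2)|6((-20)-(-4)) + (-1)((-4)-6) + 16(6-(-20))|
Area = (1/2)|6*(-16) + (-1)*(-10) + 16*26|
Area = (1/2)|(-96) + 10 + 416|
Area = (1/2)*330 = 165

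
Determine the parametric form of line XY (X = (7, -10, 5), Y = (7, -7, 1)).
Direction vector d = Y - X = (0, 3, -4)
x = 7, y = -10 + 3t, z = 5 - 4t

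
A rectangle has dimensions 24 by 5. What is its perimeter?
Perimeter = 2 * (length + width)
Perimeter = 2 * (24 + 5)
Perimeter = 2 * 29
Perimeter = 58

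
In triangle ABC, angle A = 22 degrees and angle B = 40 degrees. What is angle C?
Sum of angles in a triangle = 180 degrees
Third angle = 180 - 22 - 40
Third angle = 118 degrees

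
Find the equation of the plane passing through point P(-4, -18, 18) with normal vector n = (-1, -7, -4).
d = n·P = (-1)(-4) + (-7)(-18) + (-4)(18) = 58
Plane: -x - 7y - 4z = 58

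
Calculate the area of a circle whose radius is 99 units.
Area = pi * r²
Area = pi * 99²
Area = pi * 9801
Area = 30790.75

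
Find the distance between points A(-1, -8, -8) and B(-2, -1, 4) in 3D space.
d = √[(-1)² + (7)² + (12)²] = √194 = 13.93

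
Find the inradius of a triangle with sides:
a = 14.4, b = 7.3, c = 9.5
s = (a+b+c)/2 = (14.4+7.3+9.5)/2 = 15.6
Area = √(s(s-a)(s-b)(s-c)) = √(15.6·1.2·8.3·6.1) = 30.7863
r = Area/s = 30.7863/15.6 = 1.973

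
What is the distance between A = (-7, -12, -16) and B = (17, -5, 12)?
d = √[(24)² + (7)² + (28)²] = √1409 = 37.54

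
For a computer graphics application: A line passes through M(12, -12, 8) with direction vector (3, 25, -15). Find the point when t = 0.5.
P(0.5) = (12 + 3(0.5), -12 + 25(0.5), 8 + (-15)(0.5)) = (13.5, 0.5, 0.5)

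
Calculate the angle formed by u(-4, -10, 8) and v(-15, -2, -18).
u·v = -64, |u|² = 180, |v|² = 553
cos θ = -64/√99540 ≈ -0.2029
θ ≈ 101.7°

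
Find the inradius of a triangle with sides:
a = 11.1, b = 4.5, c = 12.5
s = (a+b+c)/2 = (11.1+4.5+12.5)/2 = 14.05
Area = √(s(s-a)(s-b)(s-c)) = √(14.05·2.95·9.55·1.55) = 24.7695
r = Area/s = 24.7695/14.05 = 1.763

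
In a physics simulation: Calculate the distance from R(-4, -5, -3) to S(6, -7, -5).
d = √[(10)² + (-2)² + (-2)²] = √108 = 10.39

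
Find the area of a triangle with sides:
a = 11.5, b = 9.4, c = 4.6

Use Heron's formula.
s = (a+b+c)/2 = (11.5+9.4+4.6)/2 = 12.75
A = √(s(s-a)(s-b)(s-c)) = √(12.75·1.25·3.35·8.15)
A = √435.134 = 20.86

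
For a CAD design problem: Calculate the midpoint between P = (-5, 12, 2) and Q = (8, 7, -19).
Midpoint = ((-5+8)/2, (12+7)/2, (2-19)/2) = (1.5, 9.5, -8.5)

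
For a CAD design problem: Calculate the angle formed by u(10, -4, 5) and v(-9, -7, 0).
u·v = -62, |u|² = 141, |v|² = 130
cos θ = -62/√18330 ≈ -0.4579
θ ≈ 117.3°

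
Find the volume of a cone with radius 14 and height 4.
Volume = (1/3) * pi * r² * h
Volume = (1/3) * pi * 14² * 4
Volume = (1/3) * pi * 196 * 4
Volume = (1/3) * pi * 784
Volume = 821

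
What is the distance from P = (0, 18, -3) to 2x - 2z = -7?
d = |2(0) + 0(18) + (-2)(-3) - (-7)| / √(2² + 0² + (-2)²) = 13/√8 = 4.596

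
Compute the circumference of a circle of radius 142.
Circumference = 2 * pi * r
Circumference = 2 * pi * 142
Circumference = 892.21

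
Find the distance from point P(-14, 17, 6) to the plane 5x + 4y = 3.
d = |5(-14) + 4(17) + 0(6) - (3)| / √(5² + 4² + 0²) = 5/√41 = 0.7809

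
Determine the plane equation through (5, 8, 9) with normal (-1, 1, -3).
d = n·P = (-1)(5) + (1)(8) + (-3)(9) = -24
Plane: -x + y - 3z = -24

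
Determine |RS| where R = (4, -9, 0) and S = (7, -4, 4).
d = √[(3)² + (5)² + (4)²] = √50 = 7.071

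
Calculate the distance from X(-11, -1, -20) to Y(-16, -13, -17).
d = √[(-5)² + (-12)² + (3)²] = √178 = 13.34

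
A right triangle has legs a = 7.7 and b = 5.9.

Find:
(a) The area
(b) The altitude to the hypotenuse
(a) Area = ½ab = ½·7.7·5.9 = 22.715
(b) Hypotenuse c = √(7.7² + 5.9²) = √94.1 = 9.70052
    Area = ½·c·h_c  →  h_c = 2·Area/c = 2·22.715/9.70052 = 4.683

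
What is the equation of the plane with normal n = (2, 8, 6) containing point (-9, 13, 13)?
d = n·P = (2)(-9) + (8)(13) + (6)(13) = 164
Plane: 2x + 8y + 6z = 164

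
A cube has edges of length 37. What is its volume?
Volume = s³
Volume = 37³
Volume = 50653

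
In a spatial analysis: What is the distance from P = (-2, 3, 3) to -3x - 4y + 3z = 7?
d = |(-3)(-2) + (-4)(3) + 3(3) - (7)| / √((-3)² + (-4)² + 3²) = 4/√34 = 0.686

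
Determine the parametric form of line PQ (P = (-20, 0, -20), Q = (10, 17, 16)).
Direction vector d = Q - P = (30, 17, 36)
x = -20 + 30t, y = 0 + 17t, z = -20 + 36t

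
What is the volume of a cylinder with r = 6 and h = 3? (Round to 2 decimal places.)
Volume = pi * r² * h
Volume = pi * 6² * 3
Volume = pi * 36 * 3
Volume = pi * 108
Volume = 339.29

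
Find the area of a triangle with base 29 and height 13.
Area = (1/2) * base * height
Area = (1/2) * 29 * 13
Area = 188.50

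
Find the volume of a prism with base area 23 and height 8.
Volume = base area * height
Volume = 23 * 8
Volume = 184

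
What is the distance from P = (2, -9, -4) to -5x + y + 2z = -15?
d = |(-5)(2) + 1(-9) + 2(-4) - (-15)| / √((-5)² + 1² + 2²) = 12/√30 = 2.191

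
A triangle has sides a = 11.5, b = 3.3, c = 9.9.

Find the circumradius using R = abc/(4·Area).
s = (a+b+c)/2 = 12.35
Area = √(s(s-a)(s-b)(s-c)) = √(12.35·0.85·9.05·2.45) = 15.2563
R = abc/(4·Area) = (11.5·3.3·9.9)/(4·15.2563) = 375.705/61.0252 = 6.157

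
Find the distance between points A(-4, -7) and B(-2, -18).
Using the distance formula: d = sqrt((x₂-x₁)² + (y₂-y₁)²)
dx = (-2) - (-4) = 2
dy = (-18) - (-7) = -11
d = sqrt(2² + (-11)²) = sqrt(4 + 121) = sqrt(125) = 11.18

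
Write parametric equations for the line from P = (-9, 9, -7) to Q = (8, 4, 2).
Direction vector d = Q - P = (17, -5, 9)
x = -9 + 17t, y = 9 - 5t, z = -7 + 9t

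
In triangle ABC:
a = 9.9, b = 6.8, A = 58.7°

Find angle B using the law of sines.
sin(B)/b = sin(A)/a
sin(B) = b·sin(A)/a = 6.8·sin(58.7°)/9.9 = 0.586901
B = arcsin(0.586901) = 35.94°  (b ≤ a, so B ≤ A and the acute solution is unique)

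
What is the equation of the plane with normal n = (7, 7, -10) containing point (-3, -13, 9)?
d = n·P = (7)(-3) + (7)(-13) + (-10)(9) = -202
Plane: 7x + 7y - 10z = -202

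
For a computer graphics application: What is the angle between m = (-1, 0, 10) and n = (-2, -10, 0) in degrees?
m·n = 2, |m|² = 101, |n|² = 104
cos θ = 2/√10504 ≈ 0.01951
θ ≈ 88.88°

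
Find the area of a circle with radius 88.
Area = pi * r²
Area = pi * 88²
Area = pi * 7744
Area = 24328.49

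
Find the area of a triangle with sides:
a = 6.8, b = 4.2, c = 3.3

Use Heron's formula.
s = (a+b+c)/2 = (6.8+4.2+3.3)/2 = 7.15
A = √(s(s-a)(s-b)(s-c)) = √(7.15·0.35·2.95·3.85)
A = √28.4221 = 5.331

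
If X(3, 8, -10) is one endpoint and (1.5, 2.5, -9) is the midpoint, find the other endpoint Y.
Y = (2×1.5 - 3, 2×2.5 - 8, 2×(-9) - (-10)) = (0, -3, -8)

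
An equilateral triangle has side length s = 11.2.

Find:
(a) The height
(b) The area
(a) Height h = s·√3/2 = 11.2·√3/2 = 9.699
(b) Area = (√3/4)·s² = (√3/4)·11.2² = (√3/4)·125.44 = 54.32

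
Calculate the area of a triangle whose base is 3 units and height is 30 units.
Area = (1/2) * base * height
Area = (1/2) * 3 * 30
Area = 45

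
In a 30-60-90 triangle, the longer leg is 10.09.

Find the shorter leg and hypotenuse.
In a 30-60-90 triangle, sides are in ratio 1 : √3 : 2.
Long leg = short leg·√3  →  short leg = 10.09/√3 = 5.825
Hypotenuse = 2·(short leg) = 2·10.09/√3 = 11.65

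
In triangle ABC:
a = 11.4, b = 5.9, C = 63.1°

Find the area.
Using A = ½ab·sin(C):
A = ½·11.4·5.9·sin(63.1°) = ½·67.26·0.891798 = 29.99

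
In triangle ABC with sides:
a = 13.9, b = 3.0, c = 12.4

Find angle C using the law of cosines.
cos(C) = (a² + b² - c²)/(2ab)
cos(C) = (13.9² + 3.0² - 12.4²)/(2·13.9·3.0) = 48.45/83.4 = 0.580935
C = arccos(0.580935) = 54.48°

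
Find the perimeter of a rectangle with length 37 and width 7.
Perimeter = 2 * (length + width)
Perimeter = 2 * (37 + 7)
Perimeter = 2 * 44
Perimeter = 88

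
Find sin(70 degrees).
sin(70 degrees) = 0.9397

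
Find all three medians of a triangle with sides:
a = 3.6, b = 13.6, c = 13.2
Using m_x = ½√(2y² + 2z² - x²):
m_a = ½√(2·13.6² + 2·13.2² - 3.6²) = ½√705.44 = 13.28
m_b = ½√(2·3.6² + 2·13.2² - 13.6²) = ½√189.44 = 6.882
m_c = ½√(2·3.6² + 2·13.6² - 13.2²) = ½√221.6 = 7.443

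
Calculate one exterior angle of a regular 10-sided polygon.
Exterior angle of a regular n-gon = 360/n
Exterior angle = 360/10
Exterior angle = 36 degrees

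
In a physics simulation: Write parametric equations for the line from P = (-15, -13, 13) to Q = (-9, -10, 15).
Direction vector d = Q - P = (6, 3, 2)
x = -15 + 6t, y = -13 + 3t, z = 13 + 2t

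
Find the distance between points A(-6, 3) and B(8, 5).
Using the distance formula: d = sqrt((x₂-x₁)² + (y₂-y₁)²)
dx = 8 - (-6) = 14
dy = 5 - 3 = 2
d = sqrt(14² + 2²) = sqrt(196 + 4) = sqrt(200) = 14.14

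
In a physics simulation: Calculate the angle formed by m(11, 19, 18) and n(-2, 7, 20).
m·n = 471, |m|² = 806, |n|² = 453
cos θ = 471/√365118 ≈ 0.7795
θ ≈ 38.79°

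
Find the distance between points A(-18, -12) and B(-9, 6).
Using the distance formula: d = sqrt((x₂-x₁)² + (y₂-y₁)²)
dx = (-9) - (-18) = 9
dy = 6 - (-12) = 18
d = sqrt(9² + 18²) = sqrt(81 + 324) = sqrt(405) = 20.12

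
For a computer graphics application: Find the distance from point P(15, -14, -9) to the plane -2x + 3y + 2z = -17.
d = |(-2)(15) + 3(-14) + 2(-9) - (-17)| / √((-2)² + 3² + 2²) = 73/√17 = 17.71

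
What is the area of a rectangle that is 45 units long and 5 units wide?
Area = length * width
Area = 45 * 5
Area = 225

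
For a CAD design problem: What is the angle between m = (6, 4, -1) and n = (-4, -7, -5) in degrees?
m·n = -47, |m|² = 53, |n|² = 90
cos θ = -47/√4770 ≈ -0.6805
θ ≈ 132.9°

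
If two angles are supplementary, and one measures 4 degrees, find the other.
Supplementary angles sum to 180 degrees.
Other angle = 180 - 4
Other angle = 176 degrees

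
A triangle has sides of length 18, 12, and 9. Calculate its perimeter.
Perimeter = sum of all sides
Perimeter = 18 + 12 + 9
Perimeter = 39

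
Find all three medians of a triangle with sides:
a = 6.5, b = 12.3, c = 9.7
Using m_x = ½√(2y² + 2z² - x²):
m_a = ½√(2·12.3² + 2·9.7² - 6.5²) = ½√448.51 = 10.59
m_b = ½√(2·6.5² + 2·9.7² - 12.3²) = ½√121.39 = 5.509
m_c = ½√(2·6.5² + 2·12.3² - 9.7²) = ½√292.99 = 8.558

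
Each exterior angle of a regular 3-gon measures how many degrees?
Exterior angle of a regular n-gon = 360/n
Exterior angle = 360/3
Exterior angle = 120 degrees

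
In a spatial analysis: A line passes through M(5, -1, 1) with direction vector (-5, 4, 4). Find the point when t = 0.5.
P(0.5) = (5 + (-5)(0.5), -1 + 4(0.5), 1 + 4(0.5)) = (2.5, 1, 3)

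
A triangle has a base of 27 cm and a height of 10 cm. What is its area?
Area = (1/2) * base * height
Area = (1/2) * 27 * 10
Area = 135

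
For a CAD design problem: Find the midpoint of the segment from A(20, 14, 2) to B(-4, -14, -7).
Midpoint = ((20-4)/2, (14-14)/2, (2-7)/2) = (8, 0, -2.5)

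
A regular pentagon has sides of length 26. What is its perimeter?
Perimeter = number of sides * side length
Perimeter = 5 * 26
Perimeter = 130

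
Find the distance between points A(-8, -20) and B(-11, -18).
Using the distance formula: d = sqrt((x₂-x₁)² + (y₂-y₁)²)
dx = (-11) - (-8) = -3
dy = (-18) - (-20) = 2
d = sqrt((-3)² + 2²) = sqrt(9 + 4) = sqrt(13) = 3.61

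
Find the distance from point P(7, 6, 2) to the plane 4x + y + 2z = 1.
d = |4(7) + 1(6) + 2(2) - (1)| / √(4² + 1² + 2²) = 37/√21 = 8.074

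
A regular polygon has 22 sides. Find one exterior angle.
Exterior angle of a regular n-gon = 360/n
Exterior angle = 360/22
Exterior angle = 16.36 degrees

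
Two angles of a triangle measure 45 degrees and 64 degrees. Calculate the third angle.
Sum of angles in a triangle = 180 degrees
Third angle = 180 - 45 - 64
Third angle = 71 degrees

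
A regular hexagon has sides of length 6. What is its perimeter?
Perimeter = number of sides * side length
Perimeter = 6 * 6
Perimeter = 36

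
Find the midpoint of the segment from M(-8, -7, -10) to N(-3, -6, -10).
Midpoint = ((-8-3)/2, (-7-6)/2, (-10-10)/2) = (-5.5, -6.5, -10)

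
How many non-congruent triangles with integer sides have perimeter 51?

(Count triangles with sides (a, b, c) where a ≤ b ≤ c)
With a ≤ b ≤ c and a + b + c = 51, the triangle inequality a + b > c gives c < 51/2, so c ≤ 25.
Iterate a from 1 to ⌊p/3⌋ = 17; for each a, b ranges from a to ⌊(p−a)/2⌋ with c = p − a − b, keeping only c ≥ b.
Triples: (1, 25, 25), (2, 24, 25), (3, 23, 25), …
Count = 61 triangles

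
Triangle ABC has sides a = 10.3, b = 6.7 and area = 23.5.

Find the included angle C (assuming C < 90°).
Area = ½ab·sin(C)  →  sin(C) = 2·Area/(ab)
sin(C) = 2·23.5/(10.3·6.7) = 0.681061
C = arcsin(0.681061) = 42.93°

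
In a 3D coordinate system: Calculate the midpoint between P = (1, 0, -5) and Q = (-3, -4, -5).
Midpoint = ((1-3)/2, (0-4)/2, (-5-5)/2) = (-1, -2, -5)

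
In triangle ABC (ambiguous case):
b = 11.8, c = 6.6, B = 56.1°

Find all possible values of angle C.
sin(C)/c = sin(B)/b  →  sin(C) = c·sin(B)/b = 6.6·sin(56.1°)/11.8 = 0.464244
C₁ = arcsin(0.464244) = 27.66°,  C₂ = 180° - C₁ = 152.34°
Check C₂: A = 180° - 56.1° - 152.34° = -28.44° ≤ 0, rejected
C = 27.66° (one solution)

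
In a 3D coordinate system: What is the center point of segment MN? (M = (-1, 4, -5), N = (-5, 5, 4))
Midpoint = ((-1-5)/2, (4+5)/2, (-5+4)/2) = (-3, 4.5, -0.5)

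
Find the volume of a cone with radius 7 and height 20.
Volume = (1/3) * pi * r² * h
Volume = (1/3) * pi * 7² * 20
Volume = (1/3) * pi * 49 * 20
Volume = (1/3) * pi * 980
Volume = 1026.25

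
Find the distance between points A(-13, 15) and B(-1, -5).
Using the distance formula: d = sqrt((x₂-x₁)² + (y₂-y₁)²)
dx = (-1) - (-13) = 12
dy = (-5) - 15 = -20
d = sqrt(12² + (-20)²) = sqrt(144 + 400) = sqrt(544) = 23.32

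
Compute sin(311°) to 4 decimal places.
sin(311 degrees) = -0.7547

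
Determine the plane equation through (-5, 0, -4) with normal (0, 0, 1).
d = n·P = (0)(-5) + (0)(0) + (1)(-4) = -4
Plane: z = -4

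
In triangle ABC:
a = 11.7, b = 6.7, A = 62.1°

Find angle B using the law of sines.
sin(B)/b = sin(A)/a
sin(B) = b·sin(A)/a = 6.7·sin(62.1°)/11.7 = 0.506088
B = arcsin(0.506088) = 30.4°  (b ≤ a, so B ≤ A and the acute solution is unique)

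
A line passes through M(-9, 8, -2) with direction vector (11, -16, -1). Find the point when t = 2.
P(2) = (-9 + 11(2), 8 + (-16)(2), -2 + (-1)(2)) = (13, -24, -4)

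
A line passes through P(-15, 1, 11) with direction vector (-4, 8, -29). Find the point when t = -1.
P(-1) = (-15 + (-4)(-1), 1 + 8(-1), 11 + (-29)(-1)) = (-11, -7, 40)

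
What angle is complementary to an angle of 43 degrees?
Complementary angles sum to 90 degrees.
Other angle = 90 - 43
Other angle = 47 degrees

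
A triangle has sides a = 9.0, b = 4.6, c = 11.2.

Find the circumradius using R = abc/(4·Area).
s = (a+b+c)/2 = 12.4
Area = √(s(s-a)(s-b)(s-c)) = √(12.4·3.4·7.8·1.2) = 19.865
R = abc/(4·Area) = (9.0·4.6·11.2)/(4·19.865) = 463.68/79.46 = 5.835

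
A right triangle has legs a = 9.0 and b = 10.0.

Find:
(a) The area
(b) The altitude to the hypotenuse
(a) Area = ½ab = ½·9.0·10.0 = 45
(b) Hypotenuse c = √(9.0² + 10.0²) = √181 = 13.4536
    Area = ½·c·h_c  →  h_c = 2·Area/c = 2·45/13.4536 = 6.69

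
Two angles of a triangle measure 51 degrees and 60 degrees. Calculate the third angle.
Sum of angles in a triangle = 180 degrees
Third angle = 180 - 51 - 60
Third angle = 69 degrees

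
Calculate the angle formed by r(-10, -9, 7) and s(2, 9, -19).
r·s = -234, |r|² = 230, |s|² = 446
cos θ = -234/√102580 ≈ -0.7306
θ ≈ 136.9°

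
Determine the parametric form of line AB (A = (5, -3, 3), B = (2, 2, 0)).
Direction vector d = B - A = (-3, 5, -3)
x = 5 - 3t, y = -3 + 5t, z = 3 - 3t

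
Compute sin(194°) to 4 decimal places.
sin(194 degrees) = -0.2419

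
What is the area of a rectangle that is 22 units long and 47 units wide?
Area = length * width
Area = 22 * 47
Area = 1034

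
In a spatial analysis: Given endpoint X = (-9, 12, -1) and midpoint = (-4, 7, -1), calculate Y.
Y = (2×(-4) - (-9), 2×7 - 12, 2×(-1) - (-1)) = (1, 2, -1)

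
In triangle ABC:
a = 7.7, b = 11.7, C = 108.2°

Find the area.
Using A = ½ab·sin(C):
A = ½·7.7·11.7·sin(108.2°) = ½·90.09·0.949972 = 42.79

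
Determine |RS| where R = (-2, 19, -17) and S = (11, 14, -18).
d = √[(13)² + (-5)² + (-1)²] = √195 = 13.96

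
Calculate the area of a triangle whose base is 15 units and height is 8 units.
Area = (1/2) * base * height
Area = (1/2) * 15 * 8
Area = 60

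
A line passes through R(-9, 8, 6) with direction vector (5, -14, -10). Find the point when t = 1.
P(1) = (-9 + 5(1), 8 + (-14)(1), 6 + (-10)(1)) = (-4, -6, -4)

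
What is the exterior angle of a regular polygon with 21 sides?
Exterior angle of a regular n-gon = 360/n
Exterior angle = 360/21
Exterior angle = 17.14 degrees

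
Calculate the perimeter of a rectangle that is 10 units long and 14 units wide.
Perimeter = 2 * (length + width)
Perimeter = 2 * (10 + 14)
Perimeter = 2 * 24
Perimeter = 48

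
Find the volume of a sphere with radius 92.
Volume = (4/3) * pi * r³
Volume = (4/3) * pi * 92³
Volume = (4/3) * pi * 778688
Volume = 3261760.67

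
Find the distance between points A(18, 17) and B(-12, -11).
Using the distance formula: d = sqrt((x₂-x₁)² + (y₂-y₁)²)
dx = (-12) - 18 = -30
dy = (-11) - 17 = -28
d = sqrt((-30)² + (-28)²) = sqrt(900 + 784) = sqrt(1684) = 41.04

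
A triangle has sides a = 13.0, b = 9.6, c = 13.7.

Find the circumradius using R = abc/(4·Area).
s = (a+b+c)/2 = 18.15
Area = √(s(s-a)(s-b)(s-c)) = √(18.15·5.15·8.55·4.45) = 59.6355
R = abc/(4·Area) = (13.0·9.6·13.7)/(4·59.6355) = 1709.76/238.542 = 7.168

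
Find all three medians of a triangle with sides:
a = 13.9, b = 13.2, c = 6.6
Using m_x = ½√(2y² + 2z² - x²):
m_a = ½√(2·13.2² + 2·6.6² - 13.9²) = ½√242.39 = 7.784
m_b = ½√(2·13.9² + 2·6.6² - 13.2²) = ½√299.3 = 8.65
m_c = ½√(2·13.9² + 2·13.2² - 6.6²) = ½√691.34 = 13.15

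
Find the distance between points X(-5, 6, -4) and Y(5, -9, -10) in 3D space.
d = √[(10)² + (-15)² + (-6)²] = √361 = 19.0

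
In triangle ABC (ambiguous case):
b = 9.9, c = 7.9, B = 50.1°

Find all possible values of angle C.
sin(C)/c = sin(B)/b  →  sin(C) = c·sin(B)/b = 7.9·sin(50.1°)/9.9 = 0.612182
C₁ = arcsin(0.612182) = 37.75°,  C₂ = 180° - C₁ = 142.25°
Check C₂: A = 180° - 50.1° - 142.25° = -12.35° ≤ 0, rejected
C = 37.75° (one solution)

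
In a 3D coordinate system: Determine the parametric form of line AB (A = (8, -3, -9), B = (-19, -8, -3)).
Direction vector d = B - A = (-27, -5, 6)
x = 8 - 27t, y = -3 - 5t, z = -9 + 6t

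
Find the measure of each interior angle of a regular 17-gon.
Interior angle of a regular n-gon = (n-2)*180/n
Interior angle = (17-2)*180/17
Interior angle = 15*180/17
Interior angle = 2700/17
Interior angle = 158.82 degrees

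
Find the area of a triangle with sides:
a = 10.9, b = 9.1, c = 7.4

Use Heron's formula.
s = (a+b+c)/2 = (10.9+9.1+7.4)/2 = 13.7
A = √(s(s-a)(s-b)(s-c)) = √(13.7·2.8·4.6·6.3)
A = √1111.67 = 33.34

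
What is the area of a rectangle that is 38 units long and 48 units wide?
Area = length * width
Area = 38 * 48
Area = 1824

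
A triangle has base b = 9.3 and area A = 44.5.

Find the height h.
A = ½bh  →  h = 2A/b
h = 2·44.5/9.3 = 9.57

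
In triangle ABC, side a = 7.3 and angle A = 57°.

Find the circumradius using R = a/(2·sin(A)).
R = a/(2·sin(A)) = 7.3/(2·sin(57°))
R = 7.3/(2·0.838671) = 7.3/1.677341 = 4.352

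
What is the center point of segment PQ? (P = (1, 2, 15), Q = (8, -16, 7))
Midpoint = ((1+8)/2, (2-16)/2, (15+7)/2) = (4.5, -7, 11)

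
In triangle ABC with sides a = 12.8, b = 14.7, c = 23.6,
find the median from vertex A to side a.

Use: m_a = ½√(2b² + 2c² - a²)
m_a = ½√(2·14.7² + 2·23.6² - 12.8²)
m_a = ½√(432.18 + 1113.92 - 163.84) = ½√1382.26 = 18.59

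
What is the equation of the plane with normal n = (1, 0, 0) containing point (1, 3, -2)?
d = n·P = (1)(1) + (0)(3) + (0)(-2) = 1
Plane: x = 1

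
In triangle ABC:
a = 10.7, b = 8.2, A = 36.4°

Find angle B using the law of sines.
sin(B)/b = sin(A)/a
sin(B) = b·sin(A)/a = 8.2·sin(36.4°)/10.7 = 0.454770
B = arcsin(0.454770) = 27.05°  (b ≤ a, so B ≤ A and the acute solution is unique)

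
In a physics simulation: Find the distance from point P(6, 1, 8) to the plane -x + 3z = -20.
d = |(-1)(6) + 0(1) + 3(8) - (-20)| / √((-1)² + 0² + 3²) = 38/√10 = 12.02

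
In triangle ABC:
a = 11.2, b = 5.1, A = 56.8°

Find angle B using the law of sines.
sin(B)/b = sin(A)/a
sin(B) = b·sin(A)/a = 5.1·sin(56.8°)/11.2 = 0.381027
B = arcsin(0.381027) = 22.4°  (b ≤ a, so B ≤ A and the acute solution is unique)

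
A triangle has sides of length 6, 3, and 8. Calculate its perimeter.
Perimeter = sum of all sides
Perimeter = 6 + 3 + 8
Perimeter = 17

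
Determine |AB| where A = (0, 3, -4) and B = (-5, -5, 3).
d = √[(-5)² + (-8)² + (7)²] = √138 = 11.75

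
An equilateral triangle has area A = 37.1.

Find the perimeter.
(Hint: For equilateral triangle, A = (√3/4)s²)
A = (√3/4)s²  →  s² = 4A/√3 = 4·37.1/√3 = 85.6788
s = 9.25628
Perimeter = 3s = 27.77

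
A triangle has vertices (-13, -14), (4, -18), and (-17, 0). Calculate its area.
Using the coordinate formula: Area = (1/2)|x₁(y₂-y₃) + x₂(y₃-y₁) + x₃(y₁-y₂)|
Area = (1/2)|(-13)((-18)-0) + 4(0-(-14)) + (-17)((-14)-(-18))|
Area = (1/2)|(-13)*(-18) + 4*14 + (-17)*4|
Area = (1/2)|234 + 56 + (-68)|
Area = (1/2)*222 = 111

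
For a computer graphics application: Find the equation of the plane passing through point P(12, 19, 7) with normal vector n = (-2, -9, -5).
d = n·P = (-2)(12) + (-9)(19) + (-5)(7) = -230
Plane: -2x - 9y - 5z = -230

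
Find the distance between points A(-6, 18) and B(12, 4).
Using the distance formula: d = sqrt((x₂-x₁)² + (y₂-y₁)²)
dx = 12 - (-6) = 18
dy = 4 - 18 = -14
d = sqrt(18² + (-14)²) = sqrt(324 + 196) = sqrt(520) = 22.80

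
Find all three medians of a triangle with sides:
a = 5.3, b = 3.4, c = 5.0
Using m_x = ½√(2y² + 2z² - x²):
m_a = ½√(2·3.4² + 2·5.0² - 5.3²) = ½√45.03 = 3.355
m_b = ½√(2·5.3² + 2·5.0² - 3.4²) = ½√94.62 = 4.864
m_c = ½√(2·5.3² + 2·3.4² - 5.0²) = ½√54.3 = 3.684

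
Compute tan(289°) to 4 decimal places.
tan(289 degrees) = -2.9042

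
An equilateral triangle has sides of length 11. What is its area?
Area = (sqrt(3)/4) * s²
Area = (sqrt(3)/4) * 11²
Area = (sqrt(3)/4) * 121
Area = 52.39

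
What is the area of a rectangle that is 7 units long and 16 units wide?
Area = length * width
Area = 7 * 16
Area = 112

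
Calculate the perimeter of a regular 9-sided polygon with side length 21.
Perimeter = number of sides * side length
Perimeter = 9 * 21
Perimeter = 189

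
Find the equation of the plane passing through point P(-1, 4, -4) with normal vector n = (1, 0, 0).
d = n·P = (1)(-1) + (0)(4) + (0)(-4) = -1
Plane: x = -1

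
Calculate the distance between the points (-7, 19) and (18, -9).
Using the distance formula: d = sqrt((x₂-x₁)² + (y₂-y₁)²)
dx = 18 - (-7) = 25
dy = (-9) - 19 = -28
d = sqrt(25² + (-28)²) = sqrt(625 + 784) = sqrt(1409) = 37.54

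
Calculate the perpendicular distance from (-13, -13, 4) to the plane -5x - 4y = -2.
d = |(-5)(-13) + (-4)(-13) + 0(4) - (-2)| / √((-5)² + (-4)² + 0²) = 119/√41 = 18.58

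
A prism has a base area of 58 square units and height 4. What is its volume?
Volume = base area * height
Volume = 58 * 4
Volume = 232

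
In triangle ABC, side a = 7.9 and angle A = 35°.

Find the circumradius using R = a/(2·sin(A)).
R = a/(2·sin(A)) = 7.9/(2·sin(35°))
R = 7.9/(2·0.573576) = 7.9/1.147153 = 6.887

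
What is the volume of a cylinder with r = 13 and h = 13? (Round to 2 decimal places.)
Volume = pi * r² * h
Volume = pi * 13² * 13
Volume = pi * 169 * 13
Volume = pi * 2197
Volume = 6902.08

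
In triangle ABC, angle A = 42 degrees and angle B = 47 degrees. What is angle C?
Sum of angles in a triangle = 180 degrees
Third angle = 180 - 42 - 47
Third angle = 91 degrees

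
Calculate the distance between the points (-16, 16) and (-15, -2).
Using the distance formula: d = sqrt((x₂-x₁)² + (y₂-y₁)²)
dx = (-15) - (-16) = 1
dy = (-2) - 16 = -18
d = sqrt(1² + (-18)²) = sqrt(1 + 324) = sqrt(325) = 18.03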